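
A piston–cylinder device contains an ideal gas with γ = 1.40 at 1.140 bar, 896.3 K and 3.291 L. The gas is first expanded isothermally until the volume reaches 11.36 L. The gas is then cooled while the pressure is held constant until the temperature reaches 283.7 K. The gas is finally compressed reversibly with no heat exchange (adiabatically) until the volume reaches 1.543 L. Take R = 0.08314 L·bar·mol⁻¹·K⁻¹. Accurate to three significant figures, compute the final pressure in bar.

T constant ⇒ Boyle's law P V = const: T₂ = T₁; P₂ = P₁·(V₁/V₂) = 0.3303 bar.
Isobaric, so V/T is constant: P₃ = P₂; V₃ = V₂·(T₃/T₂) = 3.596 L.
Reversible adiabatic, γ = 1.40: T₄ = T₃·(V₃/V₄)^(γ−1) = 397.9 K; P₄ = P₃·(V₃/V₄)^γ = 1.080 bar.

P₄ ≈ 1.08 bar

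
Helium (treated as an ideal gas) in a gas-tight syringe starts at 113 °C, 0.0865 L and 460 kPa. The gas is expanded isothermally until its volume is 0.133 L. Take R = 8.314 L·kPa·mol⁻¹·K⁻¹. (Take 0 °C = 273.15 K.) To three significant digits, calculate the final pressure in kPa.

Convert: T₁ = 386.1 K.
Isothermal, so P V is constant: T₂ = T₁; P₂ = P₁·(V₁/V₂) = 299.2 kPa.

P₂ ≈ 299 kPa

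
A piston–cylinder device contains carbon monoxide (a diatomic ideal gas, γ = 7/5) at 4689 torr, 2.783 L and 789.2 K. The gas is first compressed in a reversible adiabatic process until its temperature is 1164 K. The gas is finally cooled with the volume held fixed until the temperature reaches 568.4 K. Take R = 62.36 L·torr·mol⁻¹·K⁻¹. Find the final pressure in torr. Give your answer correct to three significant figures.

Reversible adiabatic, γ = 7/5: P₂ = P₁·(T₂/T₁)^(γ/(γ−1)) = 1.827e+04 torr; V₂ = V₁·(T₁/T₂)^(1/(γ−1)) = 1.053 L.
Isochoric, so P/T is constant: V₃ = V₂; P₃ = P₂·(T₃/T₂) = 8922 torr.

P₃ ≈ 8.92e+03 torr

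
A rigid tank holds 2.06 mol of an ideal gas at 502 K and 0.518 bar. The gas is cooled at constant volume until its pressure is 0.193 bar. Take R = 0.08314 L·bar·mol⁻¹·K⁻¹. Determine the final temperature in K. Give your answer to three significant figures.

T₂ ≈ 187 K

From PV = nRT: V₁ = nRT₁/P₁ = 166.0 L.
Isochoric, so P/T is constant: V₂ = V₁; T₂ = T₁·(P₂/P₁) = 187.0 K.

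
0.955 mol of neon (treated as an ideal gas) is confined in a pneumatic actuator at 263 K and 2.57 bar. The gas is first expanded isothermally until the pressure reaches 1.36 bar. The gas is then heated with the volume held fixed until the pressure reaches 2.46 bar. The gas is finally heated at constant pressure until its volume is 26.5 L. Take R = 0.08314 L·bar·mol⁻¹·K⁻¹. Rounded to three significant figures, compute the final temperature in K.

T₄ ≈ 821 K

From PV = nRT: V₁ = nRT₁/P₁ = 8.125 L.
Isothermal, so P V is constant: T₂ = T₁; V₂ = V₁·(P₁/P₂) = 15.35 L.
Isochoric, so P/T is constant: V₃ = V₂; T₃ = T₂·(P₃/P₂) = 475.7 K.
P constant ⇒ V ∝ T: P₄ = P₃; T₄ = T₃·(V₄/V₃) = 821.0 K.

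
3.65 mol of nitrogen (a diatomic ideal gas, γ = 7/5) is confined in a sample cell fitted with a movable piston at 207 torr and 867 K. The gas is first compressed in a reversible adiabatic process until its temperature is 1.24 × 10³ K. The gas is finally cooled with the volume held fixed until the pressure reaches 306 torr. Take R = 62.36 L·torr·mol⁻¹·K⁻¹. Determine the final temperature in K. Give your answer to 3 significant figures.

From PV = nRT: V₁ = nRT₁/P₁ = 953.3 L.
Adiabatic (γ = 7/5), T V^(γ−1) and P V^γ constant: P₂ = P₁·(T₂/T₁)^(γ/(γ−1)) = 724.2 torr; V₂ = V₁·(T₁/T₂)^(1/(γ−1)) = 389.7 L.
Isochoric, so P/T is constant: V₃ = V₂; T₃ = T₂·(P₃/P₂) = 523.9 K.

T₃ ≈ 524 K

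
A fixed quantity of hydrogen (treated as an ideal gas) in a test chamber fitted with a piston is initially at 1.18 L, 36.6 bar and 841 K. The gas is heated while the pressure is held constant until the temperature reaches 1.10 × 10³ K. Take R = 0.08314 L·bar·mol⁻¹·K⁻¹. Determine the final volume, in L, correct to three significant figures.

V₂ ≈ 1.54 L

P constant ⇒ V ∝ T: P₂ = P₁; V₂ = V₁·(T₂/T₁) = 1.543 L.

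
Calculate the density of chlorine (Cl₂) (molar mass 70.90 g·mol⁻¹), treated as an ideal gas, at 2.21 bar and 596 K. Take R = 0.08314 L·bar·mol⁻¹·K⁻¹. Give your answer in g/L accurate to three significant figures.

ρ = PM/(RT) = (2.21 × 70.90) / (0.08314 × 596.0)

ρ ≈ 3.16 g/L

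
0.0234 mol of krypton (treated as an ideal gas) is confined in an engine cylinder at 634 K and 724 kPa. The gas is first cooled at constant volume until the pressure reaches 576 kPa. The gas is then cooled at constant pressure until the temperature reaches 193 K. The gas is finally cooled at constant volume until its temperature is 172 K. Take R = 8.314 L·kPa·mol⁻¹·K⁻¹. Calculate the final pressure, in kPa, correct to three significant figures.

From PV = nRT: V₁ = nRT₁/P₁ = 0.1704 L.
Isochoric, so P/T is constant: V₂ = V₁; T₂ = T₁·(P₂/P₁) = 504.4 K.
P constant ⇒ V ∝ T: P₃ = P₂; V₃ = V₂·(T₃/T₂) = 0.06519 L.
Isochoric, so P/T is constant: V₄ = V₃; P₄ = P₃·(T₄/T₃) = 513.3 kPa.

P₄ ≈ 513 kPa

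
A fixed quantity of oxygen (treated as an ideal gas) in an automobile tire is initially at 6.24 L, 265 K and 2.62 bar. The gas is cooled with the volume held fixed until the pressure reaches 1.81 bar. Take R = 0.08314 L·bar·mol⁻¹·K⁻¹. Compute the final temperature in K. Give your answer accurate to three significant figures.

Isochoric, so P/T is constant: V₂ = V₁; T₂ = T₁·(P₂/P₁) = 183.1 K.

T₂ ≈ 183 K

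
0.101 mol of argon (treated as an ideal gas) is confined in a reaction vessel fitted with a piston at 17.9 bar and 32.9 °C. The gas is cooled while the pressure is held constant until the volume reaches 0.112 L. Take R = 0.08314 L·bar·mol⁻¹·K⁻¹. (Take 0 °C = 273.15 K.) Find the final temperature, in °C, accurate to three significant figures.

Convert: T₁ = 306.0 K.
From PV = nRT: V₁ = nRT₁/P₁ = 0.1436 L.
Isobaric, so V/T is constant: P₂ = P₁; T₂ = T₁·(V₂/V₁) = 238.7 K.

T₂ ≈ -34.4 °C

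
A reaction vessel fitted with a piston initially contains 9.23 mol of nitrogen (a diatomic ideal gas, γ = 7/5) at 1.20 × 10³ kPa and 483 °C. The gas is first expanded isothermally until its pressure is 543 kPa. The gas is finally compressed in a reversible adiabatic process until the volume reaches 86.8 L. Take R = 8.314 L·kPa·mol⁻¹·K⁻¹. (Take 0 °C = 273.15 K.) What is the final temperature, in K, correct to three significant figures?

T₃ ≈ 822 K

Convert: T₁ = 756.1 K.
From PV = nRT: V₁ = nRT₁/P₁ = 48.35 L.
T constant ⇒ Boyle's law P V = const: T₂ = T₁; V₂ = V₁·(P₁/P₂) = 106.9 L.
Reversible adiabatic, γ = 7/5: T₃ = T₂·(V₂/V₃)^(γ−1) = 821.7 K; P₃ = P₂·(V₂/V₃)^γ = 726.5 kPa.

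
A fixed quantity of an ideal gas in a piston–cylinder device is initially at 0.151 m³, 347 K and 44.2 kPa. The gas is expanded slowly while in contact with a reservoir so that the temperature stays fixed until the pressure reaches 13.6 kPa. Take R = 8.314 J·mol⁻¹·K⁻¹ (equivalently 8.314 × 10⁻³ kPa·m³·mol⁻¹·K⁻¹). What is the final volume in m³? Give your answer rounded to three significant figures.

T constant ⇒ Boyle's law P V = const: T₂ = T₁; V₂ = V₁·(P₁/P₂) = 0.4908 m³.

V₂ ≈ 0.491 m³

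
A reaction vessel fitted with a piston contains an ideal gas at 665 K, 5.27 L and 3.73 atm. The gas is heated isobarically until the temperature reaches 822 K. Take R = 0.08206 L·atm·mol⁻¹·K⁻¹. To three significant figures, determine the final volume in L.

V₂ ≈ 6.51 L

P constant ⇒ V ∝ T: P₂ = P₁; V₂ = V₁·(T₂/T₁) = 6.514 L.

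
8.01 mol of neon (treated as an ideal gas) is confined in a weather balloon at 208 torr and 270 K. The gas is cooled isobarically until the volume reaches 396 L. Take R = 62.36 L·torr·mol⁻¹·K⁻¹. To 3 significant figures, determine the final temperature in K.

T₂ ≈ 165 K

From PV = nRT: V₁ = nRT₁/P₁ = 648.4 L.
Isobaric, so V/T is constant: P₂ = P₁; T₂ = T₁·(V₂/V₁) = 164.9 K.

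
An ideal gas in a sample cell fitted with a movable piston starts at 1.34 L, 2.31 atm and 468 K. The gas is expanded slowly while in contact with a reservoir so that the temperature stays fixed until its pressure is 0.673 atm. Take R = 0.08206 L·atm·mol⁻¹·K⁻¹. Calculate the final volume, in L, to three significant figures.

Isothermal, so P V is constant: T₂ = T₁; V₂ = V₁·(P₁/P₂) = 4.599 L.

V₂ ≈ 4.60 L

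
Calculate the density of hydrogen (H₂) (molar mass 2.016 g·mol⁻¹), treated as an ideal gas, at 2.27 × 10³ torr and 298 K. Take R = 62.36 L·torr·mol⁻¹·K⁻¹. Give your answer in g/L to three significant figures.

ρ ≈ 0.246 g/L

ρ = PM/(RT) = (2.27e+03 × 2.016) / (62.36 × 298.0)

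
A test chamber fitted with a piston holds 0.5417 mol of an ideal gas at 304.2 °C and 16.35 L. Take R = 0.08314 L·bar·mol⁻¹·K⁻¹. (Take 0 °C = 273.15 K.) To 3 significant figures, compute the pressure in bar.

P ≈ 1.59 bar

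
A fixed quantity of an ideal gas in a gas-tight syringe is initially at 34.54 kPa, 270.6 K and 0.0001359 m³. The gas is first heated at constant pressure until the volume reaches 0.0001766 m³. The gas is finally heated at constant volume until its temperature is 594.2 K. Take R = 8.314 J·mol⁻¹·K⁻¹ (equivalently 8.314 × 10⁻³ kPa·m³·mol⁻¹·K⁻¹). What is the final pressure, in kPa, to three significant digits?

P₃ ≈ 58.4 kPa

Isobaric, so V/T is constant: P₂ = P₁; T₂ = T₁·(V₂/V₁) = 351.6 K.
V constant ⇒ P ∝ T: V₃ = V₂; P₃ = P₂·(T₃/T₂) = 58.37 kPa.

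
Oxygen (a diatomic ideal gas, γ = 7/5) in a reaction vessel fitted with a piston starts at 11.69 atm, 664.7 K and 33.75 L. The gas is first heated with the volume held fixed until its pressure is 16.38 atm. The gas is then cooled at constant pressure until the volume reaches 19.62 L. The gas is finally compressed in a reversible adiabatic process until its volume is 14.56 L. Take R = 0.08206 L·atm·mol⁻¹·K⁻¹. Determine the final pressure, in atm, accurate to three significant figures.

P₄ ≈ 24.9 atm

Isochoric, so P/T is constant: V₂ = V₁; T₂ = T₁·(P₂/P₁) = 931.4 K.
P constant ⇒ V ∝ T: P₃ = P₂; T₃ = T₂·(V₃/V₂) = 541.4 K.
Reversible adiabatic, γ = 7/5: T₄ = T₃·(V₃/V₄)^(γ−1) = 610.0 K; P₄ = P₃·(V₃/V₄)^γ = 24.87 atm.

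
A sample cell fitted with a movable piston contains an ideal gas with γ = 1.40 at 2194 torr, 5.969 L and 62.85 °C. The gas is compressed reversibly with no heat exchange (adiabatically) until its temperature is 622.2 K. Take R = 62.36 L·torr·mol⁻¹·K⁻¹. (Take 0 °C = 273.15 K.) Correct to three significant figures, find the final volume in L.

V₂ ≈ 1.28 L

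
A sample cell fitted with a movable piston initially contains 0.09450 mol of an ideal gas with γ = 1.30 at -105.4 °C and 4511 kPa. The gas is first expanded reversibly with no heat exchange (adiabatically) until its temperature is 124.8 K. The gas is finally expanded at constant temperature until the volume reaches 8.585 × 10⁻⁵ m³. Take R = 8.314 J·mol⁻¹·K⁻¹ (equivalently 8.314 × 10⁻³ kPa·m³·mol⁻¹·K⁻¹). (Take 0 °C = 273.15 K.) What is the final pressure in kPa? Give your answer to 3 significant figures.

Convert: T₁ = 167.7 K.
From PV = nRT: V₁ = nRT₁/P₁ = 2.922e-05 m³.
Adiabatic (γ = 1.30), T V^(γ−1) and P V^γ constant: P₂ = P₁·(T₂/T₁)^(γ/(γ−1)) = 1252 kPa; V₂ = V₁·(T₁/T₂)^(1/(γ−1)) = 7.831e-05 m³.
T constant ⇒ Boyle's law P V = const: T₃ = T₂; P₃ = P₂·(V₂/V₃) = 1142 kPa.

P₃ ≈ 1.14e+03 kPa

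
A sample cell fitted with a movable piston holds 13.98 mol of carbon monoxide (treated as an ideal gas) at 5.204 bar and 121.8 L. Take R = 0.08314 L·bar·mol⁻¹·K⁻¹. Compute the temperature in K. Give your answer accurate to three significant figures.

T ≈ 545 K

PV = nRT ⇒ T = PV/(nR) = (5.204 × 121.8) / (13.98 × 0.08314)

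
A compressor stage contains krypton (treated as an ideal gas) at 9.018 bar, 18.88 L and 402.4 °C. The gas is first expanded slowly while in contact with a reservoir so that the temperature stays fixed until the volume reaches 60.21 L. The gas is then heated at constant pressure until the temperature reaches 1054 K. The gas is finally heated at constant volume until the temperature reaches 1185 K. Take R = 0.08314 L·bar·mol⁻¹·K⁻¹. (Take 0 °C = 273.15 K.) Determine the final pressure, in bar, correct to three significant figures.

Convert: T₁ = 675.5 K.
T constant ⇒ Boyle's law P V = const: T₂ = T₁; P₂ = P₁·(V₁/V₂) = 2.828 bar.
P constant ⇒ V ∝ T: P₃ = P₂; V₃ = V₂·(T₃/T₂) = 93.94 L.
V constant ⇒ P ∝ T: V₄ = V₃; P₄ = P₃·(T₄/T₃) = 3.179 bar.

P₄ ≈ 3.18 bar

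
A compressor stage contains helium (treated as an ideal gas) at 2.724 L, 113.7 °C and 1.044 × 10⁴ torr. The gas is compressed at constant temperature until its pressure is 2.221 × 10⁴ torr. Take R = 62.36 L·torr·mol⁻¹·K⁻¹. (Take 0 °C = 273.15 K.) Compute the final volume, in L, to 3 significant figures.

Convert: T₁ = 386.8 K.
Isothermal, so P V is constant: T₂ = T₁; V₂ = V₁·(P₁/P₂) = 1.280 L.

V₂ ≈ 1.28 L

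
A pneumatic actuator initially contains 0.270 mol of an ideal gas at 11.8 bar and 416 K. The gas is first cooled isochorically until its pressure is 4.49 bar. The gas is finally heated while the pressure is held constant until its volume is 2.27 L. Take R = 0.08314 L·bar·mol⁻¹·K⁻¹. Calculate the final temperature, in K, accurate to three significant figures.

T₃ ≈ 454 K

From PV = nRT: V₁ = nRT₁/P₁ = 0.7914 L.
V constant ⇒ P ∝ T: V₂ = V₁; T₂ = T₁·(P₂/P₁) = 158.3 K.
P constant ⇒ V ∝ T: P₃ = P₂; T₃ = T₂·(V₃/V₂) = 454.0 K.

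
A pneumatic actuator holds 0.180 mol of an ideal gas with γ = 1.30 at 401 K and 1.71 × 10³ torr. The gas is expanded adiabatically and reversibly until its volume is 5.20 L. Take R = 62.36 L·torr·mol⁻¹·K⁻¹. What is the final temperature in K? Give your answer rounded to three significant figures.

T₂ ≈ 327 K

From PV = nRT: V₁ = nRT₁/P₁ = 2.632 L.
Adiabatic (γ = 1.30), T V^(γ−1) and P V^γ constant: T₂ = T₁·(V₁/V₂)^(γ−1) = 326.9 K; P₂ = P₁·(V₁/V₂)^γ = 705.7 torr.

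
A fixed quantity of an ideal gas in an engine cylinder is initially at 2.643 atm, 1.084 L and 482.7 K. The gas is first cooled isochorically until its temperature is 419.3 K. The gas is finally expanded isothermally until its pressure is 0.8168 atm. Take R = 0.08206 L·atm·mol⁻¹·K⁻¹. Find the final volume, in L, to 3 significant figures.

Isochoric, so P/T is constant: V₂ = V₁; P₂ = P₁·(T₂/T₁) = 2.296 atm.
T constant ⇒ Boyle's law P V = const: T₃ = T₂; V₃ = V₂·(P₂/P₃) = 3.047 L.

V₃ ≈ 3.05 L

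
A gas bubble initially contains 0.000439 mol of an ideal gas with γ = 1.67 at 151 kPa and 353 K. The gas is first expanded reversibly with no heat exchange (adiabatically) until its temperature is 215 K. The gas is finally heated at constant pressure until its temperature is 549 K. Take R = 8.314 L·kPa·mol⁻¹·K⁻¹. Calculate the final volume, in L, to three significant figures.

From PV = nRT: V₁ = nRT₁/P₁ = 0.008532 L.
Reversible adiabatic, γ = 1.67: P₂ = P₁·(T₂/T₁)^(γ/(γ−1)) = 43.88 kPa; V₂ = V₁·(T₁/T₂)^(1/(γ−1)) = 0.01788 L.
P constant ⇒ V ∝ T: P₃ = P₂; V₃ = V₂·(T₃/T₂) = 0.04567 L.

V₃ ≈ 0.0457 L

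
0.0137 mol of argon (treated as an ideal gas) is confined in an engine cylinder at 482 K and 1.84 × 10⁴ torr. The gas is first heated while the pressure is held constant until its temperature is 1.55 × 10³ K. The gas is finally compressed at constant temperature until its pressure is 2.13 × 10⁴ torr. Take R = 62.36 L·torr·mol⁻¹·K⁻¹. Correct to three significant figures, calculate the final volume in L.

From PV = nRT: V₁ = nRT₁/P₁ = 0.02238 L.
P constant ⇒ V ∝ T: P₂ = P₁; V₂ = V₁·(T₂/T₁) = 0.07197 L.
T constant ⇒ Boyle's law P V = const: T₃ = T₂; V₃ = V₂·(P₂/P₃) = 0.06217 L.

V₃ ≈ 0.0622 L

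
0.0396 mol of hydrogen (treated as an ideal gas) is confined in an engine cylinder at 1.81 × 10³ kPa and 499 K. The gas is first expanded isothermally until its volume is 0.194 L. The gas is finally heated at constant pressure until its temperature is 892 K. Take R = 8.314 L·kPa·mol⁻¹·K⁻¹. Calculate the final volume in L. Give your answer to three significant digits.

From PV = nRT: V₁ = nRT₁/P₁ = 0.09077 L.
Isothermal, so P V is constant: T₂ = T₁; P₂ = P₁·(V₁/V₂) = 846.8 kPa.
Isobaric, so V/T is constant: P₃ = P₂; V₃ = V₂·(T₃/T₂) = 0.3468 L.

V₃ ≈ 0.347 L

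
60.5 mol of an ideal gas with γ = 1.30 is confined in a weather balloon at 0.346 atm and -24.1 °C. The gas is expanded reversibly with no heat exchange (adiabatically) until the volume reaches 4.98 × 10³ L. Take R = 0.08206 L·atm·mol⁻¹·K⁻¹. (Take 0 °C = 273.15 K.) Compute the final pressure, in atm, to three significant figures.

P₂ ≈ 0.225 atm

Convert: T₁ = 249.0 K.
From PV = nRT: V₁ = nRT₁/P₁ = 3574 L.
Adiabatic (γ = 1.30), T V^(γ−1) and P V^γ constant: T₂ = T₁·(V₁/V₂)^(γ−1) = 225.4 K; P₂ = P₁·(V₁/V₂)^γ = 0.2248 atm.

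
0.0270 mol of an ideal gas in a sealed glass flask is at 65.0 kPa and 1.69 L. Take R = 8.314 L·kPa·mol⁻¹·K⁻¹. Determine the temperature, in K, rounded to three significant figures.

T ≈ 489 K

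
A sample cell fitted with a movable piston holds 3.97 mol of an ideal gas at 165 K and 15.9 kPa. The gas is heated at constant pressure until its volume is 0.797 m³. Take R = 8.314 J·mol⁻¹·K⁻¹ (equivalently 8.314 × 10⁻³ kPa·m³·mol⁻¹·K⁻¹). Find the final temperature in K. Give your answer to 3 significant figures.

From PV = nRT: V₁ = nRT₁/P₁ = 0.3425 m³.
Isobaric, so V/T is constant: P₂ = P₁; T₂ = T₁·(V₂/V₁) = 383.9 K.

T₂ ≈ 384 K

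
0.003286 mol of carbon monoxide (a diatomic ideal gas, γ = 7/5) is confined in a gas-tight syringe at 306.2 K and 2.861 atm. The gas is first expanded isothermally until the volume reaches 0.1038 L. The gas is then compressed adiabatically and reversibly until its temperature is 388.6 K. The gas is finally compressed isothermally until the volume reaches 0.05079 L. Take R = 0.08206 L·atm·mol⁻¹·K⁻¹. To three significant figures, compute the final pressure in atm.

From PV = nRT: V₁ = nRT₁/P₁ = 0.02886 L.
T constant ⇒ Boyle's law P V = const: T₂ = T₁; P₂ = P₁·(V₁/V₂) = 0.7954 atm.
Reversible adiabatic, γ = 7/5: P₃ = P₂·(T₃/T₂)^(γ/(γ−1)) = 1.832 atm; V₃ = V₂·(T₂/T₃)^(1/(γ−1)) = 0.05721 L.
T constant ⇒ Boyle's law P V = const: T₄ = T₃; P₄ = P₃·(V₃/V₄) = 2.063 atm.

P₄ ≈ 2.06 atm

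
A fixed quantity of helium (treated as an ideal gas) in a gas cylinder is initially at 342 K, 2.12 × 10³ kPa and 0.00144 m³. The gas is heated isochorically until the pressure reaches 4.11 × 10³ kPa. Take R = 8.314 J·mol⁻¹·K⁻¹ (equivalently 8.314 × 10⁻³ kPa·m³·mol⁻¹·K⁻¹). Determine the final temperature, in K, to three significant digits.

V constant ⇒ P ∝ T: V₂ = V₁; T₂ = T₁·(P₂/P₁) = 663.0 K.

T₂ ≈ 663 K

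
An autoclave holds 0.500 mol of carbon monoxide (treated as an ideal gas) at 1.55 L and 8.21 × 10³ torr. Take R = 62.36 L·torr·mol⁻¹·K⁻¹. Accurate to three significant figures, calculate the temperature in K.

PV = nRT ⇒ T = PV/(nR) = (8.21e+03 × 1.55) / (0.500 × 62.36)

T ≈ 408 K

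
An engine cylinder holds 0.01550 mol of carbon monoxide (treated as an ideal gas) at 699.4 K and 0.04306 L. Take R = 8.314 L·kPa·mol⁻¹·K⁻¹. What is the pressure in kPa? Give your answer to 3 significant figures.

P ≈ 2.09e+03 kPa

PV = nRT ⇒ P = nRT/V = (0.01550 × 8.314 × 699.4) / 0.04306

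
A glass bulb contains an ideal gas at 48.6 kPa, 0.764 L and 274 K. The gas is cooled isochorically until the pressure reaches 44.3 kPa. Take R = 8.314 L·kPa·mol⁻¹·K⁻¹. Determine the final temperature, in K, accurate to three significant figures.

T₂ ≈ 250 K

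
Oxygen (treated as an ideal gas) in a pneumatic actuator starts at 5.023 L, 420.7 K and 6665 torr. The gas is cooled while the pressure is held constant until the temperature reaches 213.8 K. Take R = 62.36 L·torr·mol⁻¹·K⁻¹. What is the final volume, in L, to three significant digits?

Isobaric, so V/T is constant: P₂ = P₁; V₂ = V₁·(T₂/T₁) = 2.553 L.

V₂ ≈ 2.55 L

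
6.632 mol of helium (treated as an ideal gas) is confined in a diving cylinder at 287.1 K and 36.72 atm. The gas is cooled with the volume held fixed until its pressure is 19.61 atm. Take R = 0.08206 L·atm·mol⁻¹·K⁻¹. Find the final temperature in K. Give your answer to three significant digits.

T₂ ≈ 153 K

From PV = nRT: V₁ = nRT₁/P₁ = 4.255 L.
Isochoric, so P/T is constant: V₂ = V₁; T₂ = T₁·(P₂/P₁) = 153.3 K.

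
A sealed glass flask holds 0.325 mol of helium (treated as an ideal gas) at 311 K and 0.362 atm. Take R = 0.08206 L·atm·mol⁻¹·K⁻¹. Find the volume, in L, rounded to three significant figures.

V ≈ 22.9 L

PV = nRT ⇒ V = nRT/P = (0.325 × 0.08206 × 311) / 0.362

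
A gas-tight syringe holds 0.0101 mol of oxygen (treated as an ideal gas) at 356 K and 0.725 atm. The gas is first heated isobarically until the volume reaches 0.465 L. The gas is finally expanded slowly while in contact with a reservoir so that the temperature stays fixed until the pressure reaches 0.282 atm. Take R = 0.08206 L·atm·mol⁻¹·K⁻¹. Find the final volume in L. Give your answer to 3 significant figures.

From PV = nRT: V₁ = nRT₁/P₁ = 0.4070 L.
P constant ⇒ V ∝ T: P₂ = P₁; T₂ = T₁·(V₂/V₁) = 406.8 K.
Isothermal, so P V is constant: T₃ = T₂; V₃ = V₂·(P₂/P₃) = 1.195 L.

V₃ ≈ 1.20 L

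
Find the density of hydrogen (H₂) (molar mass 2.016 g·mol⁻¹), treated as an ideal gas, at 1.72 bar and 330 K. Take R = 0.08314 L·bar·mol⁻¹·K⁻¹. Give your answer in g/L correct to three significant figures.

ρ ≈ 0.126 g/L

ρ = PM/(RT) = (1.72 × 2.016) / (0.08314 × 330.0)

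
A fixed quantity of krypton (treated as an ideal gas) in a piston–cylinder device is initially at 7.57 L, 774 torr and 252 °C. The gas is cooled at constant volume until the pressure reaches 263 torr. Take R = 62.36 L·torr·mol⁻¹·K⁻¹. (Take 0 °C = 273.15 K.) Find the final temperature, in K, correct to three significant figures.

Convert: T₁ = 525.1 K.
Isochoric, so P/T is constant: V₂ = V₁; T₂ = T₁·(P₂/P₁) = 178.4 K.

T₂ ≈ 178 K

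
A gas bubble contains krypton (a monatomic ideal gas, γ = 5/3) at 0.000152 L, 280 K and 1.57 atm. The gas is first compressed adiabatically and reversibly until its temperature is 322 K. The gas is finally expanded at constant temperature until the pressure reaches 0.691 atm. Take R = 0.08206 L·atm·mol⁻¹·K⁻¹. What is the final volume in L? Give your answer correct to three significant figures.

V₃ ≈ 0.000397 L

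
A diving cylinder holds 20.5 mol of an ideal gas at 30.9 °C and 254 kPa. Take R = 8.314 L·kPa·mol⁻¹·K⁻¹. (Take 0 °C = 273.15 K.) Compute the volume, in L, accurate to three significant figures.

Convert: T = 304.05 K.
PV = nRT ⇒ V = nRT/P = (20.5 × 8.314 × 304.05) / 254

V ≈ 204 L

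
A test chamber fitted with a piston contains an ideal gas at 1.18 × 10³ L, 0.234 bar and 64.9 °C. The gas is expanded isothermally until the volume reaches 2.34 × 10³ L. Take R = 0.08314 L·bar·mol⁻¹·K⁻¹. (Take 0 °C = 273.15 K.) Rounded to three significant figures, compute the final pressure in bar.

P₂ ≈ 0.118 bar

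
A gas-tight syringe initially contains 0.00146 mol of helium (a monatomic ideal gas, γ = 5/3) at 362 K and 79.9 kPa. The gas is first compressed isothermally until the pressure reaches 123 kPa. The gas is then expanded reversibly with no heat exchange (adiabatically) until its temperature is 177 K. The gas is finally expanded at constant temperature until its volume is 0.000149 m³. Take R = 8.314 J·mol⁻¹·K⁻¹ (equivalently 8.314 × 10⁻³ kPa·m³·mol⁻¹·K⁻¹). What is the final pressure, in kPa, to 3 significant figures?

From PV = nRT: V₁ = nRT₁/P₁ = 5.500e-05 m³.
Isothermal, so P V is constant: T₂ = T₁; V₂ = V₁·(P₁/P₂) = 3.572e-05 m³.
Reversible adiabatic, γ = 5/3: P₃ = P₂·(T₃/T₂)^(γ/(γ−1)) = 20.56 kPa; V₃ = V₂·(T₂/T₃)^(1/(γ−1)) = 0.0001045 m³.
T constant ⇒ Boyle's law P V = const: T₄ = T₃; P₄ = P₃·(V₃/V₄) = 14.42 kPa.

P₄ ≈ 14.4 kPa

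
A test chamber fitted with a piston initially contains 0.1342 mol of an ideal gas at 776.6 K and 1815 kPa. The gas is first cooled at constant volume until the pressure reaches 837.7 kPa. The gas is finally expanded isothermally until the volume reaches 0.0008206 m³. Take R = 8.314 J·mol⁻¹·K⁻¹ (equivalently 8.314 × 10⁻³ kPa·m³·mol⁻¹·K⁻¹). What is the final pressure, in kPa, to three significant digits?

P₃ ≈ 487 kPa

From PV = nRT: V₁ = nRT₁/P₁ = 0.0004774 m³.
V constant ⇒ P ∝ T: V₂ = V₁; T₂ = T₁·(P₂/P₁) = 358.4 K.
Isothermal, so P V is constant: T₃ = T₂; P₃ = P₂·(V₂/V₃) = 487.3 kPa.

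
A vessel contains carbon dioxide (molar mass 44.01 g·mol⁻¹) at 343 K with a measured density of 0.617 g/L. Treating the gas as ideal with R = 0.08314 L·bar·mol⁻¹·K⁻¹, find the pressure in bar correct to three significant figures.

P ≈ 0.400 bar

ρ = PM/(RT) ⇒ P = ρRT/M = (0.617 × 0.08314 × 343.0) / 44.01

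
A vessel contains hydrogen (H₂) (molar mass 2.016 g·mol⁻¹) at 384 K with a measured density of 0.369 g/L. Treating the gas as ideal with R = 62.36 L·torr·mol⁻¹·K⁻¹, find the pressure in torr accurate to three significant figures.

ρ = PM/(RT) ⇒ P = ρRT/M = (0.369 × 62.36 × 384.0) / 2.016

P ≈ 4.38e+03 torr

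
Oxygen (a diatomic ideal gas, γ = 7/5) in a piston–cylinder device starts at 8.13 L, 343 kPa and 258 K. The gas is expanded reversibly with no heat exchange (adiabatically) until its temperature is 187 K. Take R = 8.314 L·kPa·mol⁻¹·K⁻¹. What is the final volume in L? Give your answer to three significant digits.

Adiabatic (γ = 7/5), T V^(γ−1) and P V^γ constant: P₂ = P₁·(T₂/T₁)^(γ/(γ−1)) = 111.2 kPa; V₂ = V₁·(T₁/T₂)^(1/(γ−1)) = 18.18 L.

V₂ ≈ 18.2 L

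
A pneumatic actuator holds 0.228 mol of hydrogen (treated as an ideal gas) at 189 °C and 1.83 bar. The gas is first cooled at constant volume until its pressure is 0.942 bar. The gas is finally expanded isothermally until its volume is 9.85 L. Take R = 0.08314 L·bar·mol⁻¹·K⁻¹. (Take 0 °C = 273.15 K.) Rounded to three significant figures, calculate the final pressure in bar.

P₃ ≈ 0.458 bar

Convert: T₁ = 462.1 K.
From PV = nRT: V₁ = nRT₁/P₁ = 4.787 L.
Isochoric, so P/T is constant: V₂ = V₁; T₂ = T₁·(P₂/P₁) = 237.9 K.
T constant ⇒ Boyle's law P V = const: T₃ = T₂; P₃ = P₂·(V₂/V₃) = 0.4578 bar.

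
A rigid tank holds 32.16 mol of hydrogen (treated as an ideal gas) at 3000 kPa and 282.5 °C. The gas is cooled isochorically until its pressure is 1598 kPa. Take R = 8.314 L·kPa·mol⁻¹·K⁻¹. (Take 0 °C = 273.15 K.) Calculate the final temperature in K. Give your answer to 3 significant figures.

T₂ ≈ 296 K

Convert: T₁ = 555.6 K.
From PV = nRT: V₁ = nRT₁/P₁ = 49.52 L.
V constant ⇒ P ∝ T: V₂ = V₁; T₂ = T₁·(P₂/P₁) = 296.0 K.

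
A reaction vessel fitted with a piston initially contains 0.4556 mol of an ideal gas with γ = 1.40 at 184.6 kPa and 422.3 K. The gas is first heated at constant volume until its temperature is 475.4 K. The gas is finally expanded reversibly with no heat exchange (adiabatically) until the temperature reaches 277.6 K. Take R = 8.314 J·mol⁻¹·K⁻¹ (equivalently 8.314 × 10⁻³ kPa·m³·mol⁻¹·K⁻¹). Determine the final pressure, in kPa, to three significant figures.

P₃ ≈ 31.6 kPa

From PV = nRT: V₁ = nRT₁/P₁ = 0.008665 m³.
V constant ⇒ P ∝ T: V₂ = V₁; P₂ = P₁·(T₂/T₁) = 207.8 kPa.
Adiabatic (γ = 1.40), T V^(γ−1) and P V^γ constant: P₃ = P₂·(T₃/T₂)^(γ/(γ−1)) = 31.62 kPa; V₃ = V₂·(T₂/T₃)^(1/(γ−1)) = 0.03326 m³.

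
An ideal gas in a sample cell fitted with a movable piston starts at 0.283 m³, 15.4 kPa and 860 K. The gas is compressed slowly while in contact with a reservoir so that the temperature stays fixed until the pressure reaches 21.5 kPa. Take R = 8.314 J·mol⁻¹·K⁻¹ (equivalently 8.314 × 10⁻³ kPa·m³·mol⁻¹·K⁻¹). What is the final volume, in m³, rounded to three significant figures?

T constant ⇒ Boyle's law P V = const: T₂ = T₁; V₂ = V₁·(P₁/P₂) = 0.2027 m³.

V₂ ≈ 0.203 m³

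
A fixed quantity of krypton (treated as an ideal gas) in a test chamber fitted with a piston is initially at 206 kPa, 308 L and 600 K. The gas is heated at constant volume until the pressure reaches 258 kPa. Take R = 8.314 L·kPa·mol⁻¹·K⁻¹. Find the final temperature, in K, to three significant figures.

V constant ⇒ P ∝ T: V₂ = V₁; T₂ = T₁·(P₂/P₁) = 751.5 K.

T₂ ≈ 751 K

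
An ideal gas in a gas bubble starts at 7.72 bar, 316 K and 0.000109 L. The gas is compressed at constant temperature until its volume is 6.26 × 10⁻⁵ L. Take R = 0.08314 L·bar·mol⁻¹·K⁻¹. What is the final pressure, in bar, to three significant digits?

T constant ⇒ Boyle's law P V = const: T₂ = T₁; P₂ = P₁·(V₁/V₂) = 13.44 bar.

P₂ ≈ 13.4 bar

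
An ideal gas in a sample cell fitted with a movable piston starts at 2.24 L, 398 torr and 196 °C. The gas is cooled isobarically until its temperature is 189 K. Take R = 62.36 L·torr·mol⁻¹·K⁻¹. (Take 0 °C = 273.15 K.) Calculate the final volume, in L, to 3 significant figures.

Convert: T₁ = 469.1 K.
P constant ⇒ V ∝ T: P₂ = P₁; V₂ = V₁·(T₂/T₁) = 0.9024 L.

V₂ ≈ 0.902 L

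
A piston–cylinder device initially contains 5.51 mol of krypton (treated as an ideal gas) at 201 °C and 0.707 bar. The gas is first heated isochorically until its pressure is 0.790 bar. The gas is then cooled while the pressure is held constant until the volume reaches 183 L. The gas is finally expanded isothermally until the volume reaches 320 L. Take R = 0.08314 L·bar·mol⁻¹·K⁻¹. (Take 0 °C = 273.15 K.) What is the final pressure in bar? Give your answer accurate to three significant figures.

Convert: T₁ = 474.1 K.
From PV = nRT: V₁ = nRT₁/P₁ = 307.2 L.
Isochoric, so P/T is constant: V₂ = V₁; T₂ = T₁·(P₂/P₁) = 529.8 K.
Isobaric, so V/T is constant: P₃ = P₂; T₃ = T₂·(V₃/V₂) = 315.6 K.
Isothermal, so P V is constant: T₄ = T₃; P₄ = P₃·(V₃/V₄) = 0.4518 bar.

P₄ ≈ 0.452 bar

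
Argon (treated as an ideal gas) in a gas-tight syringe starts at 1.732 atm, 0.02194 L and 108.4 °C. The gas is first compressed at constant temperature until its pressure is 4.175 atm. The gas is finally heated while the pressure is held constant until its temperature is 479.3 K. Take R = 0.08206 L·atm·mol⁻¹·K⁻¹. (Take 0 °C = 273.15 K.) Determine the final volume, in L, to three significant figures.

V₃ ≈ 0.0114 L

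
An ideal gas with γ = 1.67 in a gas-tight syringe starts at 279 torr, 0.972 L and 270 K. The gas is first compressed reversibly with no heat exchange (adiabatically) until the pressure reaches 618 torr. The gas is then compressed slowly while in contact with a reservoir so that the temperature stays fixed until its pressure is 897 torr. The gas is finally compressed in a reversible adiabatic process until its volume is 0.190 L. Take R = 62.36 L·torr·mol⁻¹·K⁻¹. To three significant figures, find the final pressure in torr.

P₄ ≈ 3.32e+03 torr

Adiabatic (γ = 1.67), T V^(γ−1) and P V^γ constant: T₂ = T₁·(P₂/P₁)^((γ−1)/γ) = 371.5 K; V₂ = V₁·(P₁/P₂)^(1/γ) = 0.6037 L.
Isothermal, so P V is constant: T₃ = T₂; V₃ = V₂·(P₂/P₃) = 0.4160 L.
Adiabatic (γ = 1.67), T V^(γ−1) and P V^γ constant: T₄ = T₃·(V₃/V₄)^(γ−1) = 628.0 K; P₄ = P₃·(V₃/V₄)^γ = 3320 torr.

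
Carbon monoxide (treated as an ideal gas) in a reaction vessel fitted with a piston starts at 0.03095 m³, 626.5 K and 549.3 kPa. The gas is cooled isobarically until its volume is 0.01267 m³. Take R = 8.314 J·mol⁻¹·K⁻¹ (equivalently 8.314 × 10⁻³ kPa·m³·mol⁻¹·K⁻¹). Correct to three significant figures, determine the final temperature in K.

T₂ ≈ 256 K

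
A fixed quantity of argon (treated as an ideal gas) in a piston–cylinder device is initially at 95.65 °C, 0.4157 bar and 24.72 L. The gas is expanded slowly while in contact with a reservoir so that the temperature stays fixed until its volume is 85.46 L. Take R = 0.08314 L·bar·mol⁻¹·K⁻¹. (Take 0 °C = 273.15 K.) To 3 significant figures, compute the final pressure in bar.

Convert: T₁ = 368.8 K.
Isothermal, so P V is constant: T₂ = T₁; P₂ = P₁·(V₁/V₂) = 0.1202 bar.

P₂ ≈ 0.120 bar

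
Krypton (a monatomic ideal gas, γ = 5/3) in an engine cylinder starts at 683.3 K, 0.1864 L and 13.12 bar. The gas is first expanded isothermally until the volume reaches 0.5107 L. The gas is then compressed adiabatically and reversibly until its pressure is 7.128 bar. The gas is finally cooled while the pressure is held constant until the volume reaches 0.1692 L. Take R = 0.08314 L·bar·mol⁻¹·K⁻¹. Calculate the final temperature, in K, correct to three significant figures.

T constant ⇒ Boyle's law P V = const: T₂ = T₁; P₂ = P₁·(V₁/V₂) = 4.789 bar.
Reversible adiabatic, γ = 5/3: T₃ = T₂·(P₃/P₂)^((γ−1)/γ) = 801.1 K; V₃ = V₂·(P₂/P₃)^(1/γ) = 0.4023 L.
Isobaric, so V/T is constant: P₄ = P₃; T₄ = T₃·(V₄/V₃) = 337.0 K.

T₄ ≈ 337 K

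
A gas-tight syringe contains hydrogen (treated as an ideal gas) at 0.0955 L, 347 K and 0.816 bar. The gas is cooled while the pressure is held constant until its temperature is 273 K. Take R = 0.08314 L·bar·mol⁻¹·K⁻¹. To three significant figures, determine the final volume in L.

P constant ⇒ V ∝ T: P₂ = P₁; V₂ = V₁·(T₂/T₁) = 0.07513 L.

V₂ ≈ 0.0751 L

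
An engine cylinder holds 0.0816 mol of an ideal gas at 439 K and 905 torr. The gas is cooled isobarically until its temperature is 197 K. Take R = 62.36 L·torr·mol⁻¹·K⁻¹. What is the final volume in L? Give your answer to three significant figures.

From PV = nRT: V₁ = nRT₁/P₁ = 2.468 L.
P constant ⇒ V ∝ T: P₂ = P₁; V₂ = V₁·(T₂/T₁) = 1.108 L.

V₂ ≈ 1.11 L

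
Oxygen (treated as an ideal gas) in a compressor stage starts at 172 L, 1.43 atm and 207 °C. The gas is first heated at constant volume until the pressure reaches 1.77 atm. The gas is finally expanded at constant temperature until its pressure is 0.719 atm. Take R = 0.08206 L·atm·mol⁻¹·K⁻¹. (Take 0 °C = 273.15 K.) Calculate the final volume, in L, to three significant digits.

Convert: T₁ = 480.1 K.
V constant ⇒ P ∝ T: V₂ = V₁; T₂ = T₁·(P₂/P₁) = 594.3 K.
Isothermal, so P V is constant: T₃ = T₂; V₃ = V₂·(P₂/P₃) = 423.4 L.

V₃ ≈ 423 L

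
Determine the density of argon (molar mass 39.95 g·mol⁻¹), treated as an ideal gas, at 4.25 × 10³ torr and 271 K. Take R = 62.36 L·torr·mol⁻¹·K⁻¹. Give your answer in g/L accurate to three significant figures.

ρ ≈ 10.0 g/L

ρ = PM/(RT) = (4.25e+03 × 39.95) / (62.36 × 271.0)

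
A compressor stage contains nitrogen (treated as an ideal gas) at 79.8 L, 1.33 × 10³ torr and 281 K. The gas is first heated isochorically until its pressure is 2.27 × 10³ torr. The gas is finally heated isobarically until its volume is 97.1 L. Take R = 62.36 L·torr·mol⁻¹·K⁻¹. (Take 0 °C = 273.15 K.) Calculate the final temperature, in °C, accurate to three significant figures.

Isochoric, so P/T is constant: V₂ = V₁; T₂ = T₁·(P₂/P₁) = 479.6 K.
P constant ⇒ V ∝ T: P₃ = P₂; T₃ = T₂·(V₃/V₂) = 583.6 K.

T₃ ≈ 310 °C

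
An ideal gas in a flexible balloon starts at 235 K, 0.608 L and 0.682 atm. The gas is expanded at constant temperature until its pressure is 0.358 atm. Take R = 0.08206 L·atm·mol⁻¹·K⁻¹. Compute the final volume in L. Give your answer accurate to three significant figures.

T constant ⇒ Boyle's law P V = const: T₂ = T₁; V₂ = V₁·(P₁/P₂) = 1.158 L.

V₂ ≈ 1.16 L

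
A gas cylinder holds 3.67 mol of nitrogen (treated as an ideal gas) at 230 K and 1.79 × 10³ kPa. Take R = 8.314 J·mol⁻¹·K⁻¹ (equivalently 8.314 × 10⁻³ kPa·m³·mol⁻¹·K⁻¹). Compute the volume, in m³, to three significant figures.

PV = nRT ⇒ V = nRT/P = (3.67 × 8.314 × 10⁻³ × 230) / 1.79e+03

V ≈ 0.00392 m³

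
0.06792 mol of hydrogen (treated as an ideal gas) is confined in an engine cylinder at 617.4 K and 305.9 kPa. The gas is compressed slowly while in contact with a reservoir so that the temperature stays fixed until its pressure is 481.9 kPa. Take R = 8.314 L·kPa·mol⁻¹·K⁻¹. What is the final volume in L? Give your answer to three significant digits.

From PV = nRT: V₁ = nRT₁/P₁ = 1.140 L.
Isothermal, so P V is constant: T₂ = T₁; V₂ = V₁·(P₁/P₂) = 0.7235 L.

V₂ ≈ 0.723 L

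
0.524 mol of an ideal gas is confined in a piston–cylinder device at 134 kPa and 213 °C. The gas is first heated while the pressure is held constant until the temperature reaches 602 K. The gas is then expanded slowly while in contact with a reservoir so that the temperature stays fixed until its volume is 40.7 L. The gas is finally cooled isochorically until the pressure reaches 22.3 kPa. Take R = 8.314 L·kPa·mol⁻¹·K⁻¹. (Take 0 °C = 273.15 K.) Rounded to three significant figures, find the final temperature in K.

T₄ ≈ 208 K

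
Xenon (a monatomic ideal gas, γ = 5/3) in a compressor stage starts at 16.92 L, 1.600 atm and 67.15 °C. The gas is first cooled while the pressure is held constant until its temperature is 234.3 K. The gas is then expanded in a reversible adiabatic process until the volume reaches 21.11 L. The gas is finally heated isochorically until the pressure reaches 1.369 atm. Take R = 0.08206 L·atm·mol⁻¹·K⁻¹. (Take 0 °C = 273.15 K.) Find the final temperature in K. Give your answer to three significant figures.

T₄ ≈ 363 K

Convert: T₁ = 340.3 K.
Isobaric, so V/T is constant: P₂ = P₁; V₂ = V₁·(T₂/T₁) = 11.65 L.
Reversible adiabatic, γ = 5/3: T₃ = T₂·(V₂/V₃)^(γ−1) = 157.6 K; P₃ = P₂·(V₂/V₃)^γ = 0.5941 atm.
Isochoric, so P/T is constant: V₄ = V₃; T₄ = T₃·(P₄/P₃) = 363.3 K.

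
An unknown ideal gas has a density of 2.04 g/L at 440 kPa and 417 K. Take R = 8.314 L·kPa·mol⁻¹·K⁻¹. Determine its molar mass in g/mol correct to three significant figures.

M ≈ 16.1 g/mol

ρ = PM/(RT) ⇒ M = ρRT/P = (2.04 × 8.314 × 417.0) / 440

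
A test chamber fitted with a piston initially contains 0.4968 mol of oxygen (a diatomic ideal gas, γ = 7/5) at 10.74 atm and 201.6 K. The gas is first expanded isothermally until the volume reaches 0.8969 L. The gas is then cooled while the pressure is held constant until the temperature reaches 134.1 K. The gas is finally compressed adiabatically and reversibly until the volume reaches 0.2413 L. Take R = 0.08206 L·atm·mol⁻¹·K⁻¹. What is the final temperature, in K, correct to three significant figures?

T₄ ≈ 193 K

From PV = nRT: V₁ = nRT₁/P₁ = 0.7652 L.
Isothermal, so P V is constant: T₂ = T₁; P₂ = P₁·(V₁/V₂) = 9.163 atm.
P constant ⇒ V ∝ T: P₃ = P₂; V₃ = V₂·(T₃/T₂) = 0.5966 L.
Adiabatic (γ = 7/5), T V^(γ−1) and P V^γ constant: T₄ = T₃·(V₃/V₄)^(γ−1) = 192.6 K; P₄ = P₃·(V₃/V₄)^γ = 32.54 atm.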